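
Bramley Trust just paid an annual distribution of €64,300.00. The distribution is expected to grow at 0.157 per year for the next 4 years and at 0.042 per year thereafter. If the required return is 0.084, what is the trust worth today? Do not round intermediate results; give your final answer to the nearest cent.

€2373876.48

D_1 = 74395.10000
D_2 = 86075.13070
D_3 = 99588.92622
D_4 = 115224.38764
Terminal value at year 4: TV = D_4×(1+g_2)/(r−g_2) = 120063.81192/0.042 = 2858662.18850
P_0 = D_1/(1+r)^1 + D_2/(1+r)^2 + D_3/(1+r)^3 + D_4/(1+r)^4 + TV/(1+r)^4
    = 68630.16605 + 73251.93923 + 78184.95727 + 83450.18041 + 2070359.23783 = 2373876.48080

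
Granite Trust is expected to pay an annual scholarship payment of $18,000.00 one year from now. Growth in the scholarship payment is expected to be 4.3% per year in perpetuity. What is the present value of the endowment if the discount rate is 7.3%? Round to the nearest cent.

$600000.00

Growing perpetuity: P = D₁ / (r − g) = $18,000.0000 / (0.073 − 0.043) = $600,000.00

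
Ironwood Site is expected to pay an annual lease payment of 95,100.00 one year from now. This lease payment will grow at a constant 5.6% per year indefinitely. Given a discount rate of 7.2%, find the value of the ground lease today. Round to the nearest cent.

5943750.00

Growing perpetuity: P = D₁ / (r − g) = 95,100.0000 / (0.072 − 0.056) = 5,943,750.00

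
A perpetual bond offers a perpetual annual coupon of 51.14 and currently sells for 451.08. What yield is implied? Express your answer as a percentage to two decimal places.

P = C/r ⇒ r = C/P = 51.14/451.08 = 0.113372

11.34%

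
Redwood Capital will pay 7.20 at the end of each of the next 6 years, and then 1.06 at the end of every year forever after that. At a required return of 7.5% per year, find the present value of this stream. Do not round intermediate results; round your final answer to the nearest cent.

PV of 6-year annuity: 7.20 × [1 − (1+0.075)^−6] / 0.075 = 33.79569
Perpetuity value at year 6: 1.06 / 0.075 = 14.13333
PV of perpetuity: 14.13333 / (1+0.075)^6 = 9.15786
Total PV = 33.79569 + 9.15786 = 42.95355

42.95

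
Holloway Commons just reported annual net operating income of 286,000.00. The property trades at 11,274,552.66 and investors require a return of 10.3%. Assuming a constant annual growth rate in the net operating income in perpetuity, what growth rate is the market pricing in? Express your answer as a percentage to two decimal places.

P = D₀(1+g)/(r−g) ⇒ P(r−g) = D₀(1+g) ⇒ g(P+D₀) = P·r − D₀
g = (P·r − D₀)/(P + D₀) = (11,274,552.66×0.103 − 286,000.00) / (11,274,552.66 + 286,000.00) = 0.075713

7.57%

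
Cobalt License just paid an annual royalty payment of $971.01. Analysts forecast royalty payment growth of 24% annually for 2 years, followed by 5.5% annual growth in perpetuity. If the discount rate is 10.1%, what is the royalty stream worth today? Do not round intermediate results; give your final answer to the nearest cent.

D_1 = 1204.05240
D_2 = 1493.02498
Terminal value at year 2: TV = D_2×(1+g_2)/(r−g_2) = 1575.14135/0.046 = 34242.20325
P_0 = D_1/(1+r)^1 + D_2/(1+r)^2 + TV/(1+r)^2
    = 1093.59891 + 1231.66453 + 28247.95826 = 30573.22170

$30573.22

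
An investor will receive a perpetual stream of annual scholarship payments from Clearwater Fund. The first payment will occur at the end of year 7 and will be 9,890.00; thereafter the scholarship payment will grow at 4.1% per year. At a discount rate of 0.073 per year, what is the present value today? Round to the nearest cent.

202510.70

Value at end of year 6: C₁ / (r − g) = 9,890.00 / (0.073 − 0.041) = 309,062.5000
Discount to today: PV = 309,062.5000 / (1 + 0.073)^6 = 309,062.5000 / 1.526154 = 202,510.70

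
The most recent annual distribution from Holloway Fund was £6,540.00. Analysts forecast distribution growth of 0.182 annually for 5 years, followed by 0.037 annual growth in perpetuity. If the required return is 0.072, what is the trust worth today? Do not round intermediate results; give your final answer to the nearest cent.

£360046.44

D_1 = 7730.28000
D_2 = 9137.19096
D_3 = 10800.15971
D_4 = 12765.78878
D_5 = 15089.16234
Terminal value at year 5: TV = D_5×(1+g_2)/(r−g_2) = 15647.46135/0.035 = 447070.32423
P_0 = D_1/(1+r)^1 + D_2/(1+r)^2 + D_3/(1+r)^3 + D_4/(1+r)^4 + D_5/(1+r)^5 + TV/(1+r)^5
    = 7211.08209 + 7951.02521 + 8766.89534 + 9666.48348 + 10658.38011 + 315792.57628 = 360046.44251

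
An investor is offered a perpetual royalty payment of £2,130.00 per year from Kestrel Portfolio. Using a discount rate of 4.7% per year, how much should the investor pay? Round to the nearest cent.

Level perpetuity: PV = C / r = £2,130.00 / 0.047 = £45,319.15

£45319.15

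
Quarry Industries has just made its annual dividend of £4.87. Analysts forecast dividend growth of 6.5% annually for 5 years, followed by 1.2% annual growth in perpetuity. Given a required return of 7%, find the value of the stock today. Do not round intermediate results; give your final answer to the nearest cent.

£107.02

D_1 = 5.18655
D_2 = 5.52368
D_3 = 5.88271
D_4 = 6.26509
D_5 = 6.67232
Terminal value at year 5: TV = D_5×(1+g_2)/(r−g_2) = 6.75239/0.058 = 116.42052
P_0 = D_1/(1+r)^1 + D_2/(1+r)^2 + D_3/(1+r)^3 + D_4/(1+r)^4 + D_5/(1+r)^5 + TV/(1+r)^5
    = 4.84724 + 4.82459 + 4.80205 + 4.77961 + 4.75727 + 83.00622 = 107.01698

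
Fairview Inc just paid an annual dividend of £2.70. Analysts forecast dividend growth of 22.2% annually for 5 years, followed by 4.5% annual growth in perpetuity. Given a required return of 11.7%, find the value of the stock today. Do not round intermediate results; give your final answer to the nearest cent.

D_1 = 3.29940
D_2 = 4.03187
D_3 = 4.92694
D_4 = 6.02072
D_5 = 7.35732
Terminal value at year 5: TV = D_5×(1+g_2)/(r−g_2) = 7.68840/0.072 = 106.78336
P_0 = D_1/(1+r)^1 + D_2/(1+r)^2 + D_3/(1+r)^3 + D_4/(1+r)^4 + D_5/(1+r)^5 + TV/(1+r)^5
    = 2.95380 + 3.23147 + 3.53523 + 3.86755 + 4.23111 + 61.40981 = 79.22897

£79.23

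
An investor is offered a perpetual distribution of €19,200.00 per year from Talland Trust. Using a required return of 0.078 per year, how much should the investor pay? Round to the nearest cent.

Level perpetuity: PV = C / r = €19,200.00 / 0.078 = €246,153.85

€246153.85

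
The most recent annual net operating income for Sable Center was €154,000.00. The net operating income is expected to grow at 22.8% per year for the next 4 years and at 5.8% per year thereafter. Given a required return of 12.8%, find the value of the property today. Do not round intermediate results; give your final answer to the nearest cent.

D_1 = 189112.00000
D_2 = 232229.53600
D_3 = 285177.87021
D_4 = 350198.42462
Terminal value at year 4: TV = D_4×(1+g_2)/(r−g_2) = 370509.93324/0.07 = 5292999.04633
P_0 = D_1/(1+r)^1 + D_2/(1+r)^2 + D_3/(1+r)^3 + D_4/(1+r)^4 + TV/(1+r)^4
    = 167652.48227 + 182515.29098 + 198695.72458 + 216310.59378 + 3269380.11741 = 4034554.20902

€4034554.21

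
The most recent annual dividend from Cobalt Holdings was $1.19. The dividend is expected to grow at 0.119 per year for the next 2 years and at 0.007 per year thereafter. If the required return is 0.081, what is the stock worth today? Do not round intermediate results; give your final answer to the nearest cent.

$19.86

D_1 = 1.33161
D_2 = 1.49007
Terminal value at year 2: TV = D_2×(1+g_2)/(r−g_2) = 1.50050/0.074 = 20.27706
P_0 = D_1/(1+r)^1 + D_2/(1+r)^2 + TV/(1+r)^2
    = 1.23183 + 1.27513 + 17.35216 = 19.85912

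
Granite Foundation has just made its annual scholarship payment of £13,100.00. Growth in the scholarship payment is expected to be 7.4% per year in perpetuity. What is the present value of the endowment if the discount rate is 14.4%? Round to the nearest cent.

D₁ = D₀ × (1 + g) = £13,100.00 × 1.074 = £14,069.4000
Growing perpetuity: P = D₁ / (r − g) = £14,069.4000 / (0.144 − 0.074) = £200,991.43

£200991.43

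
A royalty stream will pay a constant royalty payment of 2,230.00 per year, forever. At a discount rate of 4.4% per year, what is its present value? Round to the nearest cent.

Level perpetuity: PV = C / r = 2,230.00 / 0.044 = 50,681.82

50681.82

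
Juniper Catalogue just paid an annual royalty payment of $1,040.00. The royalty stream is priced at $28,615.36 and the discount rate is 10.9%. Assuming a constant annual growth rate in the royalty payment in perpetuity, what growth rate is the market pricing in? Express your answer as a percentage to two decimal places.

P = D₀(1+g)/(r−g) ⇒ P(r−g) = D₀(1+g) ⇒ g(P+D₀) = P·r − D₀
g = (P·r − D₀)/(P + D₀) = ($28,615.36×0.109 − $1,040.00) / ($28,615.36 + $1,040.00) = 0.070108

7.01%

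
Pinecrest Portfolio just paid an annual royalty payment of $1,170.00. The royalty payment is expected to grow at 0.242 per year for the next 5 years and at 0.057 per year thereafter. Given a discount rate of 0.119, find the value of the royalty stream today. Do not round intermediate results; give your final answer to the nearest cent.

$41685.19

D_1 = 1453.14000
D_2 = 1804.79988
D_3 = 2241.56145
D_4 = 2784.01932
D_5 = 3457.75200
Terminal value at year 5: TV = D_5×(1+g_2)/(r−g_2) = 3654.84386/0.062 = 58949.09455
P_0 = D_1/(1+r)^1 + D_2/(1+r)^2 + D_3/(1+r)^3 + D_4/(1+r)^4 + D_5/(1+r)^5 + TV/(1+r)^5
    = 1298.60590 + 1441.34810 + 1599.78047 + 1775.62765 + 1970.80388 + 33599.02741 = 41685.19341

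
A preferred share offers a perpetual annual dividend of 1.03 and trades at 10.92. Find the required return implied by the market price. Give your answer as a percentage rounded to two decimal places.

9.43%

P = C/r ⇒ r = C/P = 1.03/10.92 = 0.094322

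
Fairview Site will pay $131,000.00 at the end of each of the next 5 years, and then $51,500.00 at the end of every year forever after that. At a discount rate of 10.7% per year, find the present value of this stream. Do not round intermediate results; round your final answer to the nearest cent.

PV of 5-year annuity: $131,000.00 × [1 − (1+0.107)^−5] / 0.107 = 487838.64152
Perpetuity value at year 5: $51,500.00 / 0.107 = 481308.41121
PV of perpetuity: 481308.41121 / (1+0.107)^5 = 289524.51779
Total PV = 487838.64152 + 289524.51779 = 777363.15931

$777363.16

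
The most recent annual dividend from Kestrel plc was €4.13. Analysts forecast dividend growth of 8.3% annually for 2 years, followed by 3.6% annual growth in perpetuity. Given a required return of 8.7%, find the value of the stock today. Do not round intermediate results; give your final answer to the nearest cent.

D_1 = 4.47279
D_2 = 4.84403
Terminal value at year 2: TV = D_2×(1+g_2)/(r−g_2) = 5.01842/0.051 = 98.40033
P_0 = D_1/(1+r)^1 + D_2/(1+r)^2 + TV/(1+r)^2
    = 4.11480 + 4.09966 + 83.27937 = 91.49384

€91.49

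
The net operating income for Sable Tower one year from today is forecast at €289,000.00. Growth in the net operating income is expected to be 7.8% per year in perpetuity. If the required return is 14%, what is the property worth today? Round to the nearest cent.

€4661290.32

Growing perpetuity: P = D₁ / (r − g) = €289,000.0000 / (0.14 − 0.078) = €4,661,290.32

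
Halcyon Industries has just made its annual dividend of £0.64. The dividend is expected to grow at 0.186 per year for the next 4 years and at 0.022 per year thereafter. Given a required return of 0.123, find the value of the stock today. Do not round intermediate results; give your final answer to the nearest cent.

£11.00

D_1 = 0.75904
D_2 = 0.90022
D_3 = 1.06766
D_4 = 1.26625
Terminal value at year 4: TV = D_4×(1+g_2)/(r−g_2) = 1.29411/0.101 = 12.81292
P_0 = D_1/(1+r)^1 + D_2/(1+r)^2 + D_3/(1+r)^3 + D_4/(1+r)^4 + TV/(1+r)^4
    = 0.67590 + 0.71382 + 0.75387 + 0.79616 + 8.05618 = 10.99593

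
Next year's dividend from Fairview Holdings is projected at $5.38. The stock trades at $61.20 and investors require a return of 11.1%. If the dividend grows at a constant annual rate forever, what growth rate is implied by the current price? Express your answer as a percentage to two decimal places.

P = D₁/(r−g) ⇒ g = r − D₁/P = 0.111 − $5.38/$61.20 = 0.023092

2.31%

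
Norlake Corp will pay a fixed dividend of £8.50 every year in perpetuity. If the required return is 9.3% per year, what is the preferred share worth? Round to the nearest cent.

Level perpetuity: PV = C / r = £8.50 / 0.093 = £91.40

£91.40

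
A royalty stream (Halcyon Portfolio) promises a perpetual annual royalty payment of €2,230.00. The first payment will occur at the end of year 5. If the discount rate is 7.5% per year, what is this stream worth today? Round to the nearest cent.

Value at end of year 4: C / r = €2,230.00 / 0.075 = €29,733.3333
Discount to today: PV = €29,733.3333 / (1 + 0.075)^4 = €29,733.3333 / 1.335469 = €22,264.34

€22264.34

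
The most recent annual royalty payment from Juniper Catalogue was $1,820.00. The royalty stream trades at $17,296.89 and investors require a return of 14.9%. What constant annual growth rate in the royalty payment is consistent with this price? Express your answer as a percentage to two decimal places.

3.96%

P = D₀(1+g)/(r−g) ⇒ P(r−g) = D₀(1+g) ⇒ g(P+D₀) = P·r − D₀
g = (P·r − D₀)/(P + D₀) = ($17,296.89×0.149 − $1,820.00) / ($17,296.89 + $1,820.00) = 0.039611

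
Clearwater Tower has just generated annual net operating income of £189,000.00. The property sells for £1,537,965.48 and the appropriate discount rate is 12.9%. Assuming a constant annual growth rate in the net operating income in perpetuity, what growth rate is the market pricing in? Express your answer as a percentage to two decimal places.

0.54%

P = D₀(1+g)/(r−g) ⇒ P(r−g) = D₀(1+g) ⇒ g(P+D₀) = P·r − D₀
g = (P·r − D₀)/(P + D₀) = (£1,537,965.48×0.129 − £189,000.00) / (£1,537,965.48 + £189,000.00) = 0.005442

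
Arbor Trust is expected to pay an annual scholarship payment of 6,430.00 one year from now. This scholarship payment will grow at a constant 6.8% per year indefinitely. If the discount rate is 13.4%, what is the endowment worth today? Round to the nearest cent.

Growing perpetuity: P = D₁ / (r − g) = 6,430.0000 / (0.134 − 0.068) = 97,424.24

97424.24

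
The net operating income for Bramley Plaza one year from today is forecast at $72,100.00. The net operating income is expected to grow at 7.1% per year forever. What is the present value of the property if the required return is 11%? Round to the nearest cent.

Growing perpetuity: P = D₁ / (r − g) = $72,100.0000 / (0.11 − 0.071) = $1,848,717.95

$1848717.95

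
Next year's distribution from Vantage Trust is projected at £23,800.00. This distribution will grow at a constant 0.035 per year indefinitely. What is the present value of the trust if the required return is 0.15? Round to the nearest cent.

Growing perpetuity: P = D₁ / (r − g) = £23,800.0000 / (0.15 − 0.035) = £206,956.52

£206956.52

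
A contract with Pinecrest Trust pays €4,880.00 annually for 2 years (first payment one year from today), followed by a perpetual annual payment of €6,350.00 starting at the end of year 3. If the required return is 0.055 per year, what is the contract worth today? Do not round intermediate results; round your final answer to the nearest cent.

PV of 2-year annuity: €4,880.00 × [1 − (1+0.055)^−2] / 0.055 = 9010.04021
Perpetuity value at year 2: €6,350.00 / 0.055 = 115454.54545
PV of perpetuity: 115454.54545 / (1+0.055)^2 = 103730.41527
Total PV = 9010.04021 + 103730.41527 = 112740.45547

€112740.46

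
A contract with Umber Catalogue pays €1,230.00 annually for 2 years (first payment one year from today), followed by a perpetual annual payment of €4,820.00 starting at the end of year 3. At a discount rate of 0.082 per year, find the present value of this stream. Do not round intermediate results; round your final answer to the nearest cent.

€52396.08

PV of 2-year annuity: €1,230.00 × [1 − (1+0.082)^−2] / 0.082 = 2187.41565
Perpetuity value at year 2: €4,820.00 / 0.082 = 58780.48780
PV of perpetuity: 58780.48780 / (1+0.082)^2 = 50208.66387
Total PV = 2187.41565 + 50208.66387 = 52396.07952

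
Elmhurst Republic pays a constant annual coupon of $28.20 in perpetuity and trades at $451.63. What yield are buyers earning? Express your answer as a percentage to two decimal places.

P = C/r ⇒ r = C/P = $28.20/$451.63 = 0.062440

6.24%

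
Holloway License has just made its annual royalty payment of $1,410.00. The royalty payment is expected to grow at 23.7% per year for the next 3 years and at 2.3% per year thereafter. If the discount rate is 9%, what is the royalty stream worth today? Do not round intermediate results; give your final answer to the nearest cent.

$36943.55

D_1 = 1744.17000
D_2 = 2157.53829
D_3 = 2668.87486
Terminal value at year 3: TV = D_3×(1+g_2)/(r−g_2) = 2730.25899/0.067 = 40750.13413
P_0 = D_1/(1+r)^1 + D_2/(1+r)^2 + D_3/(1+r)^3 + TV/(1+r)^3
    = 1600.15596 + 1815.95681 + 2060.86108 + 31466.58038 = 36943.55424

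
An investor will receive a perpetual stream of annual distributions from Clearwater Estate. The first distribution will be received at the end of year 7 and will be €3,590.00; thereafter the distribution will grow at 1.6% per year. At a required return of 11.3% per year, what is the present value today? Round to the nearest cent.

€19469.36

Value at end of year 6: C₁ / (r − g) = €3,590.00 / (0.113 − 0.016) = €37,010.3093
Discount to today: PV = €37,010.3093 / (1 + 0.113)^6 = €37,010.3093 / 1.900951 = €19,469.36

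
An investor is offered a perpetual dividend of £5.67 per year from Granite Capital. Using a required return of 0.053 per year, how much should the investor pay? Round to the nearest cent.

Level perpetuity: PV = C / r = £5.67 / 0.053 = £106.98

£106.98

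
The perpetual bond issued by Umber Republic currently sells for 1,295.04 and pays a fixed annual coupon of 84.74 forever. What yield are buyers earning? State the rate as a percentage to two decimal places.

6.54%

P = C/r ⇒ r = C/P = 84.74/1,295.04 = 0.065434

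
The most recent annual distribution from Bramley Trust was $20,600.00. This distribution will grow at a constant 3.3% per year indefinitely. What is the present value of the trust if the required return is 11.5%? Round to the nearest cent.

$259509.76

D₁ = D₀ × (1 + g) = $20,600.00 × 1.033 = $21,279.8000
Growing perpetuity: P = D₁ / (r − g) = $21,279.8000 / (0.115 − 0.033) = $259,509.76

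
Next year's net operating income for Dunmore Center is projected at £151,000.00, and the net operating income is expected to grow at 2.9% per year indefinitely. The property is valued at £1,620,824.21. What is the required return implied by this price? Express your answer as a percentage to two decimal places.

12.22%

P = D₁/(r − g) ⇒ r = D₁/P + g = £151,000.0000/£1,620,824.21 + 0.029 = 0.093162 + 0.029 = 0.122162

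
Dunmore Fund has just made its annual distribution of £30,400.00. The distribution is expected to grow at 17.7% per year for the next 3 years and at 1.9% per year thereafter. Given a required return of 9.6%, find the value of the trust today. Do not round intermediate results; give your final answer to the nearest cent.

D_1 = 35780.80000
D_2 = 42114.00160
D_3 = 49568.17988
Terminal value at year 3: TV = D_3×(1+g_2)/(r−g_2) = 50509.97530/0.077 = 655973.70521
P_0 = D_1/(1+r)^1 + D_2/(1+r)^2 + D_3/(1+r)^3 + TV/(1+r)^3
    = 32646.71533 + 35059.47440 + 37650.54869 + 498258.55998 = 603615.29840

£603615.30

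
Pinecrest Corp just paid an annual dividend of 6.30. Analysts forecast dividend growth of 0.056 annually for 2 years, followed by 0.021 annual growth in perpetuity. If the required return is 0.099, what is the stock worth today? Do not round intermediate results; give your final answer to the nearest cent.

D_1 = 6.65280
D_2 = 7.02536
Terminal value at year 2: TV = D_2×(1+g_2)/(r−g_2) = 7.17289/0.078 = 91.96012
P_0 = D_1/(1+r)^1 + D_2/(1+r)^2 + TV/(1+r)^2
    = 6.05350 + 5.81665 + 76.13847 = 88.00862

88.01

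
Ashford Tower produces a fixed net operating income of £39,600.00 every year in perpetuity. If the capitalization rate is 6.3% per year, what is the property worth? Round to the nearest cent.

£628571.43

Level perpetuity: PV = C / r = £39,600.00 / 0.063 = £628,571.43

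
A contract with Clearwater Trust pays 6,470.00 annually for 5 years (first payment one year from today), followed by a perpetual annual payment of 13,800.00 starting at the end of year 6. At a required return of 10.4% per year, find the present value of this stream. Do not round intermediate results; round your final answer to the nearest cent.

105187.47

PV of 5-year annuity: 6,470.00 × [1 − (1+0.104)^−5] / 0.104 = 24277.80622
Perpetuity value at year 5: 13,800.00 / 0.104 = 132692.30769
PV of perpetuity: 132692.30769 / (1+0.104)^5 = 80909.66074
Total PV = 24277.80622 + 80909.66074 = 105187.46695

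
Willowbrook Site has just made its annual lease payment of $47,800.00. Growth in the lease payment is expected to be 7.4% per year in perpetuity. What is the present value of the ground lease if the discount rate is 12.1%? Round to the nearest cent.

D₁ = D₀ × (1 + g) = $47,800.00 × 1.074 = $51,337.2000
Growing perpetuity: P = D₁ / (r − g) = $51,337.2000 / (0.121 − 0.074) = $1,092,280.85

$1092280.85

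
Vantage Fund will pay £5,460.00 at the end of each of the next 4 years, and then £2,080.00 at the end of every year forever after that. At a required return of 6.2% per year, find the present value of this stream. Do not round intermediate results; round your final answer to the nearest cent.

£45207.01

PV of 4-year annuity: £5,460.00 × [1 − (1+0.062)^−4] / 0.062 = 18833.15244
Perpetuity value at year 4: £2,080.00 / 0.062 = 33548.38710
PV of perpetuity: 33548.38710 / (1+0.062)^4 = 26373.85283
Total PV = 18833.15244 + 26373.85283 = 45207.00528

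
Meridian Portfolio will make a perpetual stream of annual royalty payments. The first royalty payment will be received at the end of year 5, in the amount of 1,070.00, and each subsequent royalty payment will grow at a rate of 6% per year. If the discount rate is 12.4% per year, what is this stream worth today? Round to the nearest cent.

Value at end of year 4: C₁ / (r − g) = 1,070.00 / (0.124 − 0.06) = 16,718.7500
Discount to today: PV = 16,718.7500 / (1 + 0.124)^4 = 16,718.7500 / 1.596119 = 10,474.63

10474.63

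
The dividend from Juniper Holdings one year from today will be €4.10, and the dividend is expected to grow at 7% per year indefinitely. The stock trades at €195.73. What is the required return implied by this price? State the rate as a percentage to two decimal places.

9.09%

P = D₁/(r − g) ⇒ r = D₁/P + g = €4.1000/€195.73 + 0.07 = 0.020947 + 0.07 = 0.090947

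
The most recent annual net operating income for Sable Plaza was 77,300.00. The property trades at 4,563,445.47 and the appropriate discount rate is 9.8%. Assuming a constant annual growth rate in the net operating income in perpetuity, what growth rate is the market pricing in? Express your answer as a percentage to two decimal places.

P = D₀(1+g)/(r−g) ⇒ P(r−g) = D₀(1+g) ⇒ g(P+D₀) = P·r − D₀
g = (P·r − D₀)/(P + D₀) = (4,563,445.47×0.098 − 77,300.00) / (4,563,445.47 + 77,300.00) = 0.079711

7.97%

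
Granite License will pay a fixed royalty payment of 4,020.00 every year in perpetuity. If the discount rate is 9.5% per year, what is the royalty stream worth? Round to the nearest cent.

Level perpetuity: PV = C / r = 4,020.00 / 0.095 = 42,315.79

42315.79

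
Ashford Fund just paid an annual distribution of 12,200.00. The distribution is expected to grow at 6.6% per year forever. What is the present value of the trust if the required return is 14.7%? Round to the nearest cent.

D₁ = D₀ × (1 + g) = 12,200.00 × 1.066 = 13,005.2000
Growing perpetuity: P = D₁ / (r − g) = 13,005.2000 / (0.147 − 0.066) = 160,558.02

160558.02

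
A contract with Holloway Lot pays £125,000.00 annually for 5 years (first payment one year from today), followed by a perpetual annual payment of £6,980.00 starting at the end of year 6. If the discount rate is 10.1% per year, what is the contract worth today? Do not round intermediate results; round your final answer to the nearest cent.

£515356.98

PV of 5-year annuity: £125,000.00 × [1 − (1+0.101)^−5] / 0.101 = 472640.30386
Perpetuity value at year 5: £6,980.00 / 0.101 = 69108.91089
PV of perpetuity: 69108.91089 / (1+0.101)^5 = 42716.67632
Total PV = 472640.30386 + 42716.67632 = 515356.98018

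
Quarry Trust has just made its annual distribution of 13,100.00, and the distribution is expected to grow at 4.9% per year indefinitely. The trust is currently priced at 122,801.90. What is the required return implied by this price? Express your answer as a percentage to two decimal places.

D₁ = 13,100.00 × 1.049 = 13,741.9000
P = D₁/(r − g) ⇒ r = D₁/P + g = 13,741.9000/122,801.90 + 0.049 = 0.111903 + 0.049 = 0.160903

16.09%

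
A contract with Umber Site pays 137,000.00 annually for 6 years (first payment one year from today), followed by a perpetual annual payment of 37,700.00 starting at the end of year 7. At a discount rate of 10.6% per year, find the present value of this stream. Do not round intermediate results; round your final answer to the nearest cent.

PV of 6-year annuity: 137,000.00 × [1 − (1+0.106)^−6] / 0.106 = 586324.00549
Perpetuity value at year 6: 37,700.00 / 0.106 = 355660.37736
PV of perpetuity: 355660.37736 / (1+0.106)^6 = 194314.28242
Total PV = 586324.00549 + 194314.28242 = 780638.28790

780638.29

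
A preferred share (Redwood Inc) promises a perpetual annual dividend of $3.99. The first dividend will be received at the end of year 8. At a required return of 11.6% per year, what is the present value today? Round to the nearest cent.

Value at end of year 7: C / r = $3.99 / 0.116 = $34.3966
Discount to today: PV = $34.3966 / (1 + 0.116)^7 = $34.3966 / 2.156003 = $15.95

$15.95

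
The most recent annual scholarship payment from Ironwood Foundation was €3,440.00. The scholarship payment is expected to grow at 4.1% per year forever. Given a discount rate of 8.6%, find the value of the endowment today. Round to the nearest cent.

€79578.67

D₁ = D₀ × (1 + g) = €3,440.00 × 1.041 = €3,581.0400
Growing perpetuity: P = D₁ / (r − g) = €3,581.0400 / (0.086 − 0.041) = €79,578.67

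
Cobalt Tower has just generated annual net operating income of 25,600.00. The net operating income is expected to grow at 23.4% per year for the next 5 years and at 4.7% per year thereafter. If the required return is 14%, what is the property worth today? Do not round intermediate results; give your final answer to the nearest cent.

D_1 = 31590.40000
D_2 = 38982.55360
D_3 = 48104.47114
D_4 = 59360.91739
D_5 = 73251.37206
Terminal value at year 5: TV = D_5×(1+g_2)/(r−g_2) = 76694.18655/0.093 = 824668.67253
P_0 = D_1/(1+r)^1 + D_2/(1+r)^2 + D_3/(1+r)^3 + D_4/(1+r)^4 + D_5/(1+r)^5 + TV/(1+r)^5
    = 27710.87719 + 29995.80917 + 32469.14782 + 35146.42843 + 38044.46727 + 428307.06699 = 591673.79688

591673.80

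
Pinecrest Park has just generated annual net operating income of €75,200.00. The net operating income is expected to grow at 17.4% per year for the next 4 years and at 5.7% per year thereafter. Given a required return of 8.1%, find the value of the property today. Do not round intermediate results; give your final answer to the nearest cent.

€4978654.98

D_1 = 88284.80000
D_2 = 103646.35520
D_3 = 121680.82100
D_4 = 142853.28386
Terminal value at year 4: TV = D_4×(1+g_2)/(r−g_2) = 150995.92104/0.024 = 6291496.70998
P_0 = D_1/(1+r)^1 + D_2/(1+r)^2 + D_3/(1+r)^3 + D_4/(1+r)^4 + TV/(1+r)^4
    = 81669.56522 + 88695.71653 + 96326.33784 + 104613.43258 + 4607349.92663 = 4978654.97879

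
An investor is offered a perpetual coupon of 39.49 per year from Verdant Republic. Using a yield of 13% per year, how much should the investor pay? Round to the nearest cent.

303.77

Level perpetuity: PV = C / r = 39.49 / 0.13 = 303.77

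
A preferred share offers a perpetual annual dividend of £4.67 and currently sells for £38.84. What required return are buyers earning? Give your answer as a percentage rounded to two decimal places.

P = C/r ⇒ r = C/P = £4.67/£38.84 = 0.120237

12.02%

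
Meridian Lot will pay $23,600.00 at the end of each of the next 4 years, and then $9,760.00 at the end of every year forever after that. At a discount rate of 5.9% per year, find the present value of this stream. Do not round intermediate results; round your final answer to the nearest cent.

PV of 4-year annuity: $23,600.00 × [1 − (1+0.059)^−4] / 0.059 = 81964.09646
Perpetuity value at year 4: $9,760.00 / 0.059 = 165423.72881
PV of perpetuity: 165423.72881 / (1+0.059)^4 = 131526.71265
Total PV = 81964.09646 + 131526.71265 = 213490.80911

$213490.81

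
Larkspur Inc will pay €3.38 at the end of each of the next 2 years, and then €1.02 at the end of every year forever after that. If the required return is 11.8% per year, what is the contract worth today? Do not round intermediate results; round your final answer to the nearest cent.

PV of 2-year annuity: €3.38 × [1 − (1+0.118)^−2] / 0.118 = 5.72742
Perpetuity value at year 2: €1.02 / 0.118 = 8.64407
PV of perpetuity: 8.64407 / (1+0.118)^2 = 6.91567
Total PV = 5.72742 + 6.91567 = 12.64309

€12.64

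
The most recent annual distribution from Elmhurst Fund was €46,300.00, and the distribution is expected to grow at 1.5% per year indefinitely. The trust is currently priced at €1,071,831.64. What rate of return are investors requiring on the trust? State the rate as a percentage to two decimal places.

D₁ = €46,300.00 × 1.015 = €46,994.5000
P = D₁/(r − g) ⇒ r = D₁/P + g = €46,994.5000/€1,071,831.64 + 0.015 = 0.043845 + 0.015 = 0.058845

5.88%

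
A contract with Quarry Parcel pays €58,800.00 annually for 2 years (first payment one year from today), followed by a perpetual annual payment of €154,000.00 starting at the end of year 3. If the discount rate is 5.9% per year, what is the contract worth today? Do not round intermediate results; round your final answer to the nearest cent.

PV of 2-year annuity: €58,800.00 × [1 − (1+0.059)^−2] / 0.059 = 107954.74912
Perpetuity value at year 2: €154,000.00 / 0.059 = 2610169.49153
PV of perpetuity: 2610169.49153 / (1+0.059)^2 = 2327430.86287
Total PV = 107954.74912 + 2327430.86287 = 2435385.61199

€2435385.61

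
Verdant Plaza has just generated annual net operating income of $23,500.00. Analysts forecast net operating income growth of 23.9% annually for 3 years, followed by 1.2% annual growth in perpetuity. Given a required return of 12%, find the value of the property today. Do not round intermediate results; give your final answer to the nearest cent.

D_1 = 29116.50000
D_2 = 36075.34350
D_3 = 44697.35060
Terminal value at year 3: TV = D_3×(1+g_2)/(r−g_2) = 45233.71880/0.108 = 418830.72966
P_0 = D_1/(1+r)^1 + D_2/(1+r)^2 + D_3/(1+r)^3 + TV/(1+r)^3
    = 25996.87500 + 28759.04297 + 31814.69128 + 298115.44055 = 384686.04980

$384686.05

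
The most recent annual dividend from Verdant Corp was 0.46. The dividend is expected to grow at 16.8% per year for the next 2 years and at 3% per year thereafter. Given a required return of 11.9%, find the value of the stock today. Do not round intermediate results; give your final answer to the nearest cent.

D_1 = 0.53728
D_2 = 0.62754
Terminal value at year 2: TV = D_2×(1+g_2)/(r−g_2) = 0.64637/0.089 = 7.26258
P_0 = D_1/(1+r)^1 + D_2/(1+r)^2 + TV/(1+r)^2
    = 0.48014 + 0.50117 + 5.80003 = 6.78135

6.78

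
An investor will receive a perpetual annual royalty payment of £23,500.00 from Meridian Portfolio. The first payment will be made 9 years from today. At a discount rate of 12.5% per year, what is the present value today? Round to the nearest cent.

Value at end of year 8: C / r = £23,500.00 / 0.125 = £188,000.0000
Discount to today: PV = £188,000.0000 / (1 + 0.125)^8 = £188,000.0000 / 2.565785 = £73,271.94

£73271.94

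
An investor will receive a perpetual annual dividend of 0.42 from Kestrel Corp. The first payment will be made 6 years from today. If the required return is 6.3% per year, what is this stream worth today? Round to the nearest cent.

4.91

Value at end of year 5: C / r = 0.42 / 0.063 = 6.6667
Discount to today: PV = 6.6667 / (1 + 0.063)^5 = 6.6667 / 1.357270 = 4.91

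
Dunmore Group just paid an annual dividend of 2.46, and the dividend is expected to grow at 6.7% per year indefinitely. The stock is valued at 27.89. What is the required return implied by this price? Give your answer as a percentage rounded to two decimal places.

16.11%

D₁ = 2.46 × 1.067 = 2.6248
P = D₁/(r − g) ⇒ r = D₁/P + g = 2.6248/27.89 + 0.067 = 0.094113 + 0.067 = 0.161113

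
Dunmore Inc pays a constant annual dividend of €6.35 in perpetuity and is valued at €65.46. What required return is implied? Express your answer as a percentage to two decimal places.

P = C/r ⇒ r = C/P = €6.35/€65.46 = 0.097006

9.70%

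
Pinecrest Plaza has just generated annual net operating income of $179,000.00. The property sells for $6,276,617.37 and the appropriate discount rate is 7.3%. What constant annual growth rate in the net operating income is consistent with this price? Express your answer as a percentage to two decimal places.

4.32%

P = D₀(1+g)/(r−g) ⇒ P(r−g) = D₀(1+g) ⇒ g(P+D₀) = P·r − D₀
g = (P·r − D₀)/(P + D₀) = ($6,276,617.37×0.073 − $179,000.00) / ($6,276,617.37 + $179,000.00) = 0.043248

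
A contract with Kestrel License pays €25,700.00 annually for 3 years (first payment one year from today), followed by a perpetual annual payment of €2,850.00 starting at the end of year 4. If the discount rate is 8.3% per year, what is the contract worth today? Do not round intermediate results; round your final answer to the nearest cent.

€92906.70

PV of 3-year annuity: €25,700.00 × [1 − (1+0.083)^−3] / 0.083 = 65874.50183
Perpetuity value at year 3: €2,850.00 / 0.083 = 34337.34940
PV of perpetuity: 34337.34940 / (1+0.083)^3 = 27032.20036
Total PV = 65874.50183 + 27032.20036 = 92906.70219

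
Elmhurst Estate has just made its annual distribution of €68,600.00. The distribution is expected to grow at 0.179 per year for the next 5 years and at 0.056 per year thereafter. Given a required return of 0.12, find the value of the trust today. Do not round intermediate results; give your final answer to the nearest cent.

D_1 = 80879.40000
D_2 = 95356.81260
D_3 = 112425.68206
D_4 = 132549.87914
D_5 = 156276.30751
Terminal value at year 5: TV = D_5×(1+g_2)/(r−g_2) = 165027.78073/0.064 = 2578559.07391
P_0 = D_1/(1+r)^1 + D_2/(1+r)^2 + D_3/(1+r)^3 + D_4/(1+r)^4 + D_5/(1+r)^5 + TV/(1+r)^5
    = 72213.75000 + 76017.86719 + 80022.37983 + 84237.84449 + 88675.37379 + 1463143.66760 = 1864310.88290

€1864310.88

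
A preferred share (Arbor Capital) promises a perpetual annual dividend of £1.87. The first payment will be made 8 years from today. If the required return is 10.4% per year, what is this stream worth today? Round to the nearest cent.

Value at end of year 7: C / r = £1.87 / 0.104 = £17.9808
Discount to today: PV = £17.9808 / (1 + 0.104)^7 = £17.9808 / 1.998865 = £9.00

£9.00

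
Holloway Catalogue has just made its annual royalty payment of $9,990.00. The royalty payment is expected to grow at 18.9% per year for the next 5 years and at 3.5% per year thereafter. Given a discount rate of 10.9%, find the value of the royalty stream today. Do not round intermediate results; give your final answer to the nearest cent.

D_1 = 11878.11000
D_2 = 14123.07279
D_3 = 16792.33355
D_4 = 19966.08459
D_5 = 23739.67457
Terminal value at year 5: TV = D_5×(1+g_2)/(r−g_2) = 24570.56318/0.074 = 332034.63763
P_0 = D_1/(1+r)^1 + D_2/(1+r)^2 + D_3/(1+r)^3 + D_4/(1+r)^4 + D_5/(1+r)^5 + TV/(1+r)^5
    = 10710.64923 + 11483.28398 + 12311.65433 + 13199.78089 + 14151.97428 + 197936.39701 = 259793.73973

$259793.74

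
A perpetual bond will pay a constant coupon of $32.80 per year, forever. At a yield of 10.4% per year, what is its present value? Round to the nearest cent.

Level perpetuity: PV = C / r = $32.80 / 0.104 = $315.38

$315.38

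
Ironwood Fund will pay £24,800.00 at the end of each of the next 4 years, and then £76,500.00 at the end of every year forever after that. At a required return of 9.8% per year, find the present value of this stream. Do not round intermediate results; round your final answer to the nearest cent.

PV of 4-year annuity: £24,800.00 × [1 − (1+0.098)^−4] / 0.098 = 78954.21955
Perpetuity value at year 4: £76,500.00 / 0.098 = 780612.24490
PV of perpetuity: 780612.24490 / (1+0.098)^4 = 537063.94670
Total PV = 78954.21955 + 537063.94670 = 616018.16625

£616018.17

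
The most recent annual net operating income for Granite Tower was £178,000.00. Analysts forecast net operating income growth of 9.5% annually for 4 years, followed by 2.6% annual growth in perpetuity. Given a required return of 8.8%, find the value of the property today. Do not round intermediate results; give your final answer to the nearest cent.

£3745679.97

D_1 = 194910.00000
D_2 = 213426.45000
D_3 = 233701.96275
D_4 = 255903.64921
Terminal value at year 4: TV = D_4×(1+g_2)/(r−g_2) = 262557.14409/0.062 = 4234792.64662
P_0 = D_1/(1+r)^1 + D_2/(1+r)^2 + D_3/(1+r)^3 + D_4/(1+r)^4 + TV/(1+r)^4
    = 179145.22059 + 180297.80932 + 181457.81361 + 182625.28116 + 3022153.84633 = 3745679.97102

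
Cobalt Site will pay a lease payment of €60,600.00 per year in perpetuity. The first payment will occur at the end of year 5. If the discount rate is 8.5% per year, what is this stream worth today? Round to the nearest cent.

€514440.02

Value at end of year 4: C / r = €60,600.00 / 0.085 = €712,941.1765
Discount to today: PV = €712,941.1765 / (1 + 0.085)^4 = €712,941.1765 / 1.385859 = €514,440.02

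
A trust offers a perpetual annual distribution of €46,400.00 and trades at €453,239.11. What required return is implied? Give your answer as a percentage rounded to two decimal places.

10.24%

P = C/r ⇒ r = C/P = €46,400.00/€453,239.11 = 0.102374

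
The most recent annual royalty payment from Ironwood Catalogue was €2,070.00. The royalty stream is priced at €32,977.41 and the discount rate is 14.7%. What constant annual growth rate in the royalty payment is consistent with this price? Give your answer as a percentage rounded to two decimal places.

P = D₀(1+g)/(r−g) ⇒ P(r−g) = D₀(1+g) ⇒ g(P+D₀) = P·r − D₀
g = (P·r − D₀)/(P + D₀) = (€32,977.41×0.147 − €2,070.00) / (€32,977.41 + €2,070.00) = 0.079255

7.93%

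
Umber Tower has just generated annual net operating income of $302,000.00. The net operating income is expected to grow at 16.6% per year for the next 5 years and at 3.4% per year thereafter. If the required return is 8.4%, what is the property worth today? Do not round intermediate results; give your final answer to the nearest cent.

$10882242.77

D_1 = 352132.00000
D_2 = 410585.91200
D_3 = 478743.17339
D_4 = 558214.54018
D_5 = 650878.15384
Terminal value at year 5: TV = D_5×(1+g_2)/(r−g_2) = 673008.01107/0.05 = 13460160.22150
P_0 = D_1/(1+r)^1 + D_2/(1+r)^2 + D_3/(1+r)^3 + D_4/(1+r)^4 + D_5/(1+r)^5 + TV/(1+r)^5
    = 324845.01845 + 349418.16560 + 375850.16706 + 404281.63726 + 434863.82753 + 8992983.95340 = 10882242.76930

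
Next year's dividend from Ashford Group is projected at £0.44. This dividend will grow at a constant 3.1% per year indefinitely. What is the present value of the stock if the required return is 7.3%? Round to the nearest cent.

Growing perpetuity: P = D₁ / (r − g) = £0.4400 / (0.073 − 0.031) = £10.48

£10.48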